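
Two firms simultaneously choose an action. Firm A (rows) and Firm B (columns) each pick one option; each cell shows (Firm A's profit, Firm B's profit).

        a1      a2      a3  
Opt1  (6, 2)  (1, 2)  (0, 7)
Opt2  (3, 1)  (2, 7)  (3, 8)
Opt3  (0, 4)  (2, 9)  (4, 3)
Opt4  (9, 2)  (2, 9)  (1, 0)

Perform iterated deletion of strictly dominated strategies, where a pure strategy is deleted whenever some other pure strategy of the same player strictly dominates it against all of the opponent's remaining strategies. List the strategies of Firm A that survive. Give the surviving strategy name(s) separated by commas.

Opt2, Opt3, Opt4

For Firm A, Opt4 strictly dominates Opt1 on the remaining columns (a1: 9>6, a2: 2>1, a3: 1>0); eliminate Opt1.
Firm B's strategy a1 is strictly dominated by a2 (Opt2: 7>1, Opt3: 9>4, Opt4: 9>2) and is removed.
Among the remaining strategies, none is strictly dominated by another pure strategy of the same player, so the elimination stops.
Surviving strategies — Firm A: {Opt2, Opt3, Opt4}; Firm B: {a2, a3}.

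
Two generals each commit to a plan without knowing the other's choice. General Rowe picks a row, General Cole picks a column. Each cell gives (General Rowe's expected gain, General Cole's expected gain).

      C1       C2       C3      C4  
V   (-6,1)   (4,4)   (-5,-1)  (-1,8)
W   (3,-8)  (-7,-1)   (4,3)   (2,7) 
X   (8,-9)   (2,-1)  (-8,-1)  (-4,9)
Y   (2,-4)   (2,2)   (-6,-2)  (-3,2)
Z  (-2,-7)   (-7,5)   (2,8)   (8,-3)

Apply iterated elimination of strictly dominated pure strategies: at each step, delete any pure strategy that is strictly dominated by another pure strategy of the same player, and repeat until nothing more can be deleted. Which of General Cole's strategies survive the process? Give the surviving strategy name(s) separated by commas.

General Cole's strategy C1 is strictly dominated by C2 (V: 4>1, W: -1>-8, X: -1>-9, Y: 2>-4, Z: 5>-7) and is removed.
Row X is eliminated: V beats it against every remaining column (C2: 4>2, C3: -5>-8, C4: -1>-4).
For General Rowe, V strictly dominates Y on the remaining columns (C2: 4>2, C3: -5>-6, C4: -1>-3); eliminate Y.
Among the remaining strategies, none is strictly dominated by another pure strategy of the same player, so the elimination stops.
Surviving strategies — General Rowe: {V, W, Z}; General Cole: {C2, C3, C4}.

C2, C3, C4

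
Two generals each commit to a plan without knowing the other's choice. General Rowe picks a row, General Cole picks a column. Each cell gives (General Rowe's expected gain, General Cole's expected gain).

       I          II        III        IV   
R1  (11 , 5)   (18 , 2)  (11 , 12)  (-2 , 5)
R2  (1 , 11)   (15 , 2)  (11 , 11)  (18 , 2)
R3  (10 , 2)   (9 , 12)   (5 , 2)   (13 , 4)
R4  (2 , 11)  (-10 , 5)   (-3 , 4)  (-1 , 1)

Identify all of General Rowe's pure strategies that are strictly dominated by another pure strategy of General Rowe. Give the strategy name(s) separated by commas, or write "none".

R4

Nothing dominates R1: R2 at I (11>1); R3 at I (11>10); R4 at I (11>2).
R2 is not dominated — it holds its own against R1 at III (11=11); R3 at II (15>9); R4 at II (15>-10).
R3 is not dominated — it holds its own against R1 at IV (13>-2); R2 at I (10>1); R4 at I (10>2).
R4: dominated, since R3 does at least as well everywhere (I: 10>2, II: 9>-10, III: 5>-3, IV: 13>-1).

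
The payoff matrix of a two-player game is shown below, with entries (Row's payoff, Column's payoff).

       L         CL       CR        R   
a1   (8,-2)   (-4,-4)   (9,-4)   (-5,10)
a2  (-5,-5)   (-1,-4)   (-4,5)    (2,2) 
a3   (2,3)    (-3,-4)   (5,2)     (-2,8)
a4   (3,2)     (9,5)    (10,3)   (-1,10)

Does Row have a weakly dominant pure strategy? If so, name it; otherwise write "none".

none

a1 fails to dominate a2 at CL (-4<-1).
a2 fails to dominate a1 at L (-5<8).
a3 fails to dominate a1 at L (2<8).
a4 fails to dominate a1 at L (3<8).
No single strategy dominates all the others.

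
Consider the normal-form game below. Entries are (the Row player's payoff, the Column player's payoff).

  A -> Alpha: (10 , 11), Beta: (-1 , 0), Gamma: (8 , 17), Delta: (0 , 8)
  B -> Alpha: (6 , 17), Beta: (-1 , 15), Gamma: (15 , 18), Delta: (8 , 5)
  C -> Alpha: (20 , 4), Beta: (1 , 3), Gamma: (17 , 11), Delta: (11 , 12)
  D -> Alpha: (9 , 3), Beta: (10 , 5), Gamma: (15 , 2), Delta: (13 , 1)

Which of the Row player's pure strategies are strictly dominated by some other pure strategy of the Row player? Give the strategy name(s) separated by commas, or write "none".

C strictly dominates A — Alpha: 20>10, Beta: 1>-1, Gamma: 17>8, Delta: 11>0.
B is strictly dominated by C (Alpha: 20>6, Beta: 1>-1, Gamma: 17>15, Delta: 11>8).
Nothing dominates C: A at Alpha (20>10); B at Alpha (20>6); D at Alpha (20>9).
D: no other strategy beats it everywhere (A at Beta (10>-1); B at Alpha (9>6); C at Beta (10>1)).

A, B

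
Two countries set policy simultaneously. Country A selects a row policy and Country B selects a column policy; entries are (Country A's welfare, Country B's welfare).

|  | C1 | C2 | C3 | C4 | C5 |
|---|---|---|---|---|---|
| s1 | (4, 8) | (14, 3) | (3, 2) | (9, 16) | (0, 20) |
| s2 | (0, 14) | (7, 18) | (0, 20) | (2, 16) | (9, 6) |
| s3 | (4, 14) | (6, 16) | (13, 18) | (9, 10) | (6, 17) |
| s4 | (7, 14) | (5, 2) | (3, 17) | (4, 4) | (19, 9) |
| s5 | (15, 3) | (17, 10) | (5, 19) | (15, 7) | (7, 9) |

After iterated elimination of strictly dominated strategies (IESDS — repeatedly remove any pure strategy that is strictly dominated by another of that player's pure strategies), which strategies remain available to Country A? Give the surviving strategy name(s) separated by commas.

s3

Row s1 is eliminated: s5 beats it against every remaining column (C1: 15>4, C2: 17>14, C3: 5>3, C4: 15>9, C5: 7>0).
For Country B, C3 strictly dominates C1 on the remaining rows (s2: 20>14, s3: 18>14, s4: 17>14, s5: 19>3); eliminate C1.
For Country B, C3 strictly dominates C2 on the remaining rows (s2: 20>18, s3: 18>16, s4: 17>2, s5: 19>10); eliminate C2.
Country A's strategy s2 is strictly dominated by s4 (C3: 3>0, C4: 4>2, C5: 19>9) and is removed.
Country B's strategy C4 is strictly dominated by C3 (s3: 18>10, s4: 17>4, s5: 19>7) and is removed.
Column C5 is eliminated: C3 beats it against every remaining row (s3: 18>17, s4: 17>9, s5: 19>9).
Row s4 is eliminated: s3 beats it against every remaining column (C3: 13>3).
Row s5 is eliminated: s3 beats it against every remaining column (C3: 13>5).
Among the remaining strategies, none is strictly dominated by another pure strategy of the same player, so the elimination stops.
Surviving strategies — Country A: {s3}; Country B: {C3}.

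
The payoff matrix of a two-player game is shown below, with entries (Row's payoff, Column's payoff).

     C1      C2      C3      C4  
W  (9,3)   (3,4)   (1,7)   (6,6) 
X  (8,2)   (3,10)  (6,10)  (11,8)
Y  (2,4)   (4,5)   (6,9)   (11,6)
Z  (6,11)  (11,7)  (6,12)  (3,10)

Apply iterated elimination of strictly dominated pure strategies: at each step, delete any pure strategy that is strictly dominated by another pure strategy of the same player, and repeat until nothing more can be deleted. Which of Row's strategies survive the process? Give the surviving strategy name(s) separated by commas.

For Column, C3 strictly dominates C1 on the remaining rows (W: 7>3, X: 10>2, Y: 9>4, Z: 12>11); eliminate C1.
Row's strategy W is strictly dominated by Y (C2: 4>3, C3: 6>1, C4: 11>6) and is removed.
Column's strategy C4 is strictly dominated by C3 (X: 10>8, Y: 9>6, Z: 12>10) and is removed.
Among the remaining strategies, none is strictly dominated by another pure strategy of the same player, so the elimination stops.
Surviving strategies — Row: {X, Y, Z}; Column: {C2, C3}.

X, Y, Z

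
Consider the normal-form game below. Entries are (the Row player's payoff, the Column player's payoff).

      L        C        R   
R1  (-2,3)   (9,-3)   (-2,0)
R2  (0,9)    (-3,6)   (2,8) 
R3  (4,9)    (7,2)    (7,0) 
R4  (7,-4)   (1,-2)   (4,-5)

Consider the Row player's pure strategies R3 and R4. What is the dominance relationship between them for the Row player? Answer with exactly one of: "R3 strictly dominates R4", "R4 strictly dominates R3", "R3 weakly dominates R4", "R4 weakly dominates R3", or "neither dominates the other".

R3's payoffs vs R4's, by the Column player's action — L: 4<7, C: 7>1, R: 7>4.
R3 does better at C, R but worse at L; neither strategy dominates the other.

neither dominates the other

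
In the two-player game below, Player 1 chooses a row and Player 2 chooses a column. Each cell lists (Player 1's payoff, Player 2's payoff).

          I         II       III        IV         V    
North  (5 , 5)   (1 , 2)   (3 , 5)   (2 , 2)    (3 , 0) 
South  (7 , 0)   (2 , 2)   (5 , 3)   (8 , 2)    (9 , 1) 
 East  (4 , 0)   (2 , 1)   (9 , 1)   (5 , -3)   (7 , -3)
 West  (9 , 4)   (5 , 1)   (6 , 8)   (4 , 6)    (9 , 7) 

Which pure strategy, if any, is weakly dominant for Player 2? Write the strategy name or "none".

III

III vs I: North: 5=5, South: 3>0, East: 1>0, West: 8>4.
III vs II: North: 5>2, South: 3>2, East: 1=1, West: 8>1.
III vs IV: North: 5>2, South: 3>2, East: 1>-3, West: 8>6.
III vs V: North: 5>0, South: 3>1, East: 1>-3, West: 8>7.
III is at least as good as every other strategy against every opponent action, so it is weakly dominant.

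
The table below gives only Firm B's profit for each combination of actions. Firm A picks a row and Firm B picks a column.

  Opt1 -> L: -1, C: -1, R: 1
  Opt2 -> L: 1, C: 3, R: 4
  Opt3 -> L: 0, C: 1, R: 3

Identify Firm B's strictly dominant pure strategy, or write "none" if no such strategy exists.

R vs L: Opt1: 1>-1, Opt2: 4>1, Opt3: 3>0.
R vs C: Opt1: 1>-1, Opt2: 4>3, Opt3: 3>1.
R strictly beats every other strategy against every opponent action, so it is strictly dominant.

R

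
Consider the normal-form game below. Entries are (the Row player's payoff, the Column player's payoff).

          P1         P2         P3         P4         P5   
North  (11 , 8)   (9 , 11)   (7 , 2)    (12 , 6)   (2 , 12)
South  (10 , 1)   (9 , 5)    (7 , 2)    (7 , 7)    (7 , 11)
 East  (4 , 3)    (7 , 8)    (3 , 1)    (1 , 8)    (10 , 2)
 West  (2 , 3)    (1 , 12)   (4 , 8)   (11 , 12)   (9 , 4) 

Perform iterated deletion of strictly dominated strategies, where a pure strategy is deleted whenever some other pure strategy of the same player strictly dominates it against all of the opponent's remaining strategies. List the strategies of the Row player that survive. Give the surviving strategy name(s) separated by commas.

North, South, East, West

The Column player's strategy P1 is strictly dominated by P2 (North: 11>8, South: 5>1, East: 8>3, West: 12>3) and is removed.
Column P3 is eliminated: P2 beats it against every remaining row (North: 11>2, South: 5>2, East: 8>1, West: 12>8).
Among the remaining strategies, none is strictly dominated by another pure strategy of the same player, so the elimination stops.
Surviving strategies — the Row player: {North, South, East, West}; the Column player: {P2, P4, P5}.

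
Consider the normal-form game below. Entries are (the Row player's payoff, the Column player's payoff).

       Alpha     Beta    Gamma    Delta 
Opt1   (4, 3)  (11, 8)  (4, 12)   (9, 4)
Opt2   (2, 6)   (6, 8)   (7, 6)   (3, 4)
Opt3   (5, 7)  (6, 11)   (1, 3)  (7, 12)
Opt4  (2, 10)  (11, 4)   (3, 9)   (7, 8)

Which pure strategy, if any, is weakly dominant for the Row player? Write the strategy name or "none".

Opt1 fails to dominate Opt2 at Gamma (4<7).
Opt2 fails to dominate Opt1 at Alpha (2<4).
Opt3 fails to dominate Opt1 at Beta (6<11).
Opt4 fails to dominate Opt1 at Alpha (2<4).
No single strategy dominates all the others.

none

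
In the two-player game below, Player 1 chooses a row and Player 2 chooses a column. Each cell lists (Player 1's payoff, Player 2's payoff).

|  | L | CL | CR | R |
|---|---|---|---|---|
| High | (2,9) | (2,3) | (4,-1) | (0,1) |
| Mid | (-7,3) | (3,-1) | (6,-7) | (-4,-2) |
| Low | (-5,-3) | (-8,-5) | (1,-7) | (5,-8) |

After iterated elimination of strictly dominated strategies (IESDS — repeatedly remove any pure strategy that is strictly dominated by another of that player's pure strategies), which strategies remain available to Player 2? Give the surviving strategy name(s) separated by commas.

L

Player 2's strategy CL is strictly dominated by L (High: 9>3, Mid: 3>-1, Low: -3>-5) and is removed.
For Player 2, L strictly dominates CR on the remaining rows (High: 9>-1, Mid: 3>-7, Low: -3>-7); eliminate CR.
For Player 1, High strictly dominates Mid on the remaining columns (L: 2>-7, R: 0>-4); eliminate Mid.
Column R is eliminated: L beats it against every remaining row (High: 9>1, Low: -3>-8).
For Player 1, High strictly dominates Low on the remaining columns (L: 2>-5); eliminate Low.
Among the remaining strategies, none is strictly dominated by another pure strategy of the same player, so the elimination stops.
Surviving strategies — Player 1: {High}; Player 2: {L}.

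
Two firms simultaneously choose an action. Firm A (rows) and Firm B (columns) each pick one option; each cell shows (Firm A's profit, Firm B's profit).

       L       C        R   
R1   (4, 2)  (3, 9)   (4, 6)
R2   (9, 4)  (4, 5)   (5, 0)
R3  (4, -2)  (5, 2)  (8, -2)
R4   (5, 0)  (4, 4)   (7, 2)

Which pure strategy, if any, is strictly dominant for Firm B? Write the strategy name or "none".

C

C vs L: R1: 9>2, R2: 5>4, R3: 2>-2, R4: 4>0.
C vs R: R1: 9>6, R2: 5>0, R3: 2>-2, R4: 4>2.
C strictly beats every other strategy against every opponent action, so it is strictly dominant.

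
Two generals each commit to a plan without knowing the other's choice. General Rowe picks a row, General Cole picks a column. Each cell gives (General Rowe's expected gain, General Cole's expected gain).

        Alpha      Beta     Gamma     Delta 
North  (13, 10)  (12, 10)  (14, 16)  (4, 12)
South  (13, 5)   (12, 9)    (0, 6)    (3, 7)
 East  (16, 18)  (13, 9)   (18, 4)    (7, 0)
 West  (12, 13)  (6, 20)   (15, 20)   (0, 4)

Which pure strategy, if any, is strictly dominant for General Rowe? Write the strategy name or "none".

East vs North: Alpha: 16>13, Beta: 13>12, Gamma: 18>14, Delta: 7>4.
East vs South: Alpha: 16>13, Beta: 13>12, Gamma: 18>0, Delta: 7>3.
East vs West: Alpha: 16>12, Beta: 13>6, Gamma: 18>15, Delta: 7>0.
East strictly beats every other strategy against every opponent action, so it is strictly dominant.

East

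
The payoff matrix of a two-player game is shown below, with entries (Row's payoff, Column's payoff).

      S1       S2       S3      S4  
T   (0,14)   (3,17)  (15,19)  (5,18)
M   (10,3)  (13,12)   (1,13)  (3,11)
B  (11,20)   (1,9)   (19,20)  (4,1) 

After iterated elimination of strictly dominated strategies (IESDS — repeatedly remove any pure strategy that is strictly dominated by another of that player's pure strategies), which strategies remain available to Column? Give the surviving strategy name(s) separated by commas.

S1, S3

Column S2 is eliminated: S3 beats it against every remaining row (T: 19>17, M: 13>12, B: 20>9).
For Row, B strictly dominates M on the remaining columns (S1: 11>10, S3: 19>1, S4: 4>3); eliminate M.
Column S4 is eliminated: S3 beats it against every remaining row (T: 19>18, B: 20>1).
Row T is eliminated: B beats it against every remaining column (S1: 11>0, S3: 19>15).
Among the remaining strategies, none is strictly dominated by another pure strategy of the same player, so the elimination stops.
Surviving strategies — Row: {B}; Column: {S1, S3}.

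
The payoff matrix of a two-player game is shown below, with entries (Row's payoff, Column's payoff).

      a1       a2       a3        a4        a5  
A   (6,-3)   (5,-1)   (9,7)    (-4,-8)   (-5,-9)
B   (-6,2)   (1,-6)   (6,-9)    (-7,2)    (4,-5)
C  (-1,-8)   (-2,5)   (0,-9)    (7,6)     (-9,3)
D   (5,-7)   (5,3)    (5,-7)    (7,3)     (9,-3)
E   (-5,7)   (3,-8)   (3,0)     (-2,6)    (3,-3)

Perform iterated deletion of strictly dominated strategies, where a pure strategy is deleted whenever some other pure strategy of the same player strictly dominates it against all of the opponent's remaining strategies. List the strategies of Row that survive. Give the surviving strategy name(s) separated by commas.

Row E is eliminated: D beats it against every remaining column (a1: 5>-5, a2: 5>3, a3: 5>3, a4: 7>-2, a5: 9>3).
Column's strategy a5 is strictly dominated by a4 (A: -8>-9, B: 2>-5, C: 6>3, D: 3>-3) and is removed.
For Row, A strictly dominates B on the remaining columns (a1: 6>-6, a2: 5>1, a3: 9>6, a4: -4>-7); eliminate B.
Column's strategy a1 is strictly dominated by a2 (A: -1>-3, C: 5>-8, D: 3>-7) and is removed.
Among the remaining strategies, none is strictly dominated by another pure strategy of the same player, so the elimination stops.
Surviving strategies — Row: {A, C, D}; Column: {a2, a3, a4}.

A, C, D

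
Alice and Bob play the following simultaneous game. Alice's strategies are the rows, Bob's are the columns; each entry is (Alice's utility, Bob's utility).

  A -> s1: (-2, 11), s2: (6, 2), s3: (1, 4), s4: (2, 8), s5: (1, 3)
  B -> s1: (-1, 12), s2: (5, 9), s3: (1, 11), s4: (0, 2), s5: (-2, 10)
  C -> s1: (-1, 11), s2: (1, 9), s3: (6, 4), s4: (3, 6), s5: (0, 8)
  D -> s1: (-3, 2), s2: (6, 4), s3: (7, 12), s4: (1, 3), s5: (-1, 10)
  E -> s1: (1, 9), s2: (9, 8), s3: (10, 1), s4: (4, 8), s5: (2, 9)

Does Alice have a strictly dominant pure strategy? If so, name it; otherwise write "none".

E vs A: s1: 1>-2, s2: 9>6, s3: 10>1, s4: 4>2, s5: 2>1.
E vs B: s1: 1>-1, s2: 9>5, s3: 10>1, s4: 4>0, s5: 2>-2.
E vs C: s1: 1>-1, s2: 9>1, s3: 10>6, s4: 4>3, s5: 2>0.
E vs D: s1: 1>-3, s2: 9>6, s3: 10>7, s4: 4>1, s5: 2>-1.
E strictly beats every other strategy against every opponent action, so it is strictly dominant.

E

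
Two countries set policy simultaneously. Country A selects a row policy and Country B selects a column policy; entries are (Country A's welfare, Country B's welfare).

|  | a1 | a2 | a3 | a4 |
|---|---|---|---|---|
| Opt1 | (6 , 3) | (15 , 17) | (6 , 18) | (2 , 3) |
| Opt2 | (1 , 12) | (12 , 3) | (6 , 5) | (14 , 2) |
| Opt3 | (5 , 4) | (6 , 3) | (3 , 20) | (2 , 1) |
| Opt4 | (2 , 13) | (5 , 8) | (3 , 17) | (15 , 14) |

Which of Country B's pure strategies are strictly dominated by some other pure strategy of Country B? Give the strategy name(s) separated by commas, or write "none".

a2, a4

Nothing dominates a1: a2 at Opt2 (12>3); a3 at Opt2 (12>5); a4 at Opt1 (3=3).
a3 strictly dominates a2 — Opt1: 18>17, Opt2: 5>3, Opt3: 20>3, Opt4: 17>8.
Nothing dominates a3: a1 at Opt1 (18>3); a2 at Opt1 (18>17); a4 at Opt1 (18>3).
a3 strictly dominates a4 — Opt1: 18>3, Opt2: 5>2, Opt3: 20>1, Opt4: 17>14.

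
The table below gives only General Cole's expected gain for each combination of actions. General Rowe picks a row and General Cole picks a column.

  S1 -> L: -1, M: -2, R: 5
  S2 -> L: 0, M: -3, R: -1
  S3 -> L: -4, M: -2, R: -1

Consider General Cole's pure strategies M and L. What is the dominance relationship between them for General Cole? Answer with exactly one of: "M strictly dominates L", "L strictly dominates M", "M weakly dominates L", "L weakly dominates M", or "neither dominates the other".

M's payoffs vs L's, by General Rowe's action — S1: -2<-1, S2: -3<0, S3: -2>-4.
M does better at S3 but worse at S1, S2; neither strategy dominates the other.

neither dominates the other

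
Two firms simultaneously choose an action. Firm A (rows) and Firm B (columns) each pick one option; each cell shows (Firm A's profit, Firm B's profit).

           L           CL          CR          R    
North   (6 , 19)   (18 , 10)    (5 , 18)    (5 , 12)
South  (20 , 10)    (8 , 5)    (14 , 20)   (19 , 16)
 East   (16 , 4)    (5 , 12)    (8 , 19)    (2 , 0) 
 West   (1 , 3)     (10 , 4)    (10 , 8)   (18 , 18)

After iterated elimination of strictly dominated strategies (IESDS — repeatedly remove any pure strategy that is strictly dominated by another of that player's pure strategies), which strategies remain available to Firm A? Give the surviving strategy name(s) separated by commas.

Row East is eliminated: South beats it against every remaining column (L: 20>16, CL: 8>5, CR: 14>8, R: 19>2).
For Firm B, CR strictly dominates CL on the remaining rows (North: 18>10, South: 20>5, West: 8>4); eliminate CL.
For Firm A, South strictly dominates North on the remaining columns (L: 20>6, CR: 14>5, R: 19>5); eliminate North.
Firm A's strategy West is strictly dominated by South (L: 20>1, CR: 14>10, R: 19>18) and is removed.
For Firm B, CR strictly dominates L on the remaining rows (South: 20>10); eliminate L.
Firm B's strategy R is strictly dominated by CR (South: 20>16) and is removed.
Among the remaining strategies, none is strictly dominated by another pure strategy of the same player, so the elimination stops.
Surviving strategies — Firm A: {South}; Firm B: {CR}.

South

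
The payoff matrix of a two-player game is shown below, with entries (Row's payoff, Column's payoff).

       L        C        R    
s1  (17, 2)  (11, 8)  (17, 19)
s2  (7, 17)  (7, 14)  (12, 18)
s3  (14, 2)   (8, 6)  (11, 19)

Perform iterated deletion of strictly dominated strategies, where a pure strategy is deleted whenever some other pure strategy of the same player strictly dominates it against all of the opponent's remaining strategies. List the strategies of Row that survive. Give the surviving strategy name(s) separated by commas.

s1

Row's strategy s2 is strictly dominated by s1 (L: 17>7, C: 11>7, R: 17>12) and is removed.
For Row, s1 strictly dominates s3 on the remaining columns (L: 17>14, C: 11>8, R: 17>11); eliminate s3.
Column's strategy L is strictly dominated by C (s1: 8>2) and is removed.
Column's strategy C is strictly dominated by R (s1: 19>8) and is removed.
Among the remaining strategies, none is strictly dominated by another pure strategy of the same player, so the elimination stops.
Surviving strategies — Row: {s1}; Column: {R}.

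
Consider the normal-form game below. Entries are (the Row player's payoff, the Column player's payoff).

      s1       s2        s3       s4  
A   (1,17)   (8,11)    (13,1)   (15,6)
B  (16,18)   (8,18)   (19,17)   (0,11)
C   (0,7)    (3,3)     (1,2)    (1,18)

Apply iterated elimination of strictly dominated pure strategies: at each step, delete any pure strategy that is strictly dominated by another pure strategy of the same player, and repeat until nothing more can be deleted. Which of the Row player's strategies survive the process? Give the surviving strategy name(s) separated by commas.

The Row player's strategy C is strictly dominated by A (s1: 1>0, s2: 8>3, s3: 13>1, s4: 15>1) and is removed.
Column s3 is eliminated: s1 beats it against every remaining row (A: 17>1, B: 18>17).
Column s4 is eliminated: s1 beats it against every remaining row (A: 17>6, B: 18>11).
Among the remaining strategies, none is strictly dominated by another pure strategy of the same player, so the elimination stops.
Surviving strategies — the Row player: {A, B}; the Column player: {s1, s2}.

A, B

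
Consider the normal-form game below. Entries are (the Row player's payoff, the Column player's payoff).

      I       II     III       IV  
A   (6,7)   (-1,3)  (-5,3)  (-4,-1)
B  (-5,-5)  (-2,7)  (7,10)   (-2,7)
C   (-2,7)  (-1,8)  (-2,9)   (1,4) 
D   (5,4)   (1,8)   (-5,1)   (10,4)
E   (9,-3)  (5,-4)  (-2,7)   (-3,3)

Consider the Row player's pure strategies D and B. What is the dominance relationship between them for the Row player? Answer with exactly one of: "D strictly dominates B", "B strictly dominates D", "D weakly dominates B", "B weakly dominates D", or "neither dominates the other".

Compare D to B across each opponent action: I: 5>-5, II: 1>-2, III: -5<7, IV: 10>-2.
D does better at I, II, IV but worse at III; neither strategy dominates the other.

neither dominates the other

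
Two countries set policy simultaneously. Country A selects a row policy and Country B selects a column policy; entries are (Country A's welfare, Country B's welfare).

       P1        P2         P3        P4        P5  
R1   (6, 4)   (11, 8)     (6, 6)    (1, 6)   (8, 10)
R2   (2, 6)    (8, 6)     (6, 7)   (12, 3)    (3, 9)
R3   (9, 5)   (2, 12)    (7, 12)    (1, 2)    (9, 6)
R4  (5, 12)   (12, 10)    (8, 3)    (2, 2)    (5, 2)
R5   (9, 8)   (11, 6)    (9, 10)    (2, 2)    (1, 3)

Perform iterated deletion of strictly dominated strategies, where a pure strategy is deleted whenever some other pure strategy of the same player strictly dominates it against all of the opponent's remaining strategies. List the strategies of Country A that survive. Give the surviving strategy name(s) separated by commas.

R1, R3, R4, R5

Country B's strategy P4 is strictly dominated by P2 (R1: 8>6, R2: 6>3, R3: 12>2, R4: 10>2, R5: 6>2) and is removed.
Country A's strategy R2 is strictly dominated by R4 (P1: 5>2, P2: 12>8, P3: 8>6, P5: 5>3) and is removed.
Among the remaining strategies, none is strictly dominated by another pure strategy of the same player, so the elimination stops.
Surviving strategies — Country A: {R1, R3, R4, R5}; Country B: {P1, P2, P3, P5}.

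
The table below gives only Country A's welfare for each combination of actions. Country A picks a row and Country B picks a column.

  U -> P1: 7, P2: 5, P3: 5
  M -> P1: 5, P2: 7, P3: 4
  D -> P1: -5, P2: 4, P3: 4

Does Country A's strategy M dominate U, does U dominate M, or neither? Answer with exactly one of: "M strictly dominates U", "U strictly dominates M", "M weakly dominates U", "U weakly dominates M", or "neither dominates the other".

neither dominates the other

Compare M to U across each opponent action: P1: 5<7, P2: 7>5, P3: 4<5.
M does better at P2 but worse at P1, P3; neither strategy dominates the other.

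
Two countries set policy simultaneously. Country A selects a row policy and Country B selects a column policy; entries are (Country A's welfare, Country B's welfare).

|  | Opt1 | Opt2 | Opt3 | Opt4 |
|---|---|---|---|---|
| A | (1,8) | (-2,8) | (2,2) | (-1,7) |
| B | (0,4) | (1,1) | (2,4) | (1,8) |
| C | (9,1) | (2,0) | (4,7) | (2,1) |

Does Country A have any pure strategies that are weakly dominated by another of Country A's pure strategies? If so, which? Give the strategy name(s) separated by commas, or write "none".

A, B

C weakly dominates A — Opt1: 9>1, Opt2: 2>-2, Opt3: 4>2, Opt4: 2>-1.
B is weakly dominated by C (Opt1: 9>0, Opt2: 2>1, Opt3: 4>2, Opt4: 2>1).
Nothing dominates C: A at Opt1 (9>1); B at Opt1 (9>0).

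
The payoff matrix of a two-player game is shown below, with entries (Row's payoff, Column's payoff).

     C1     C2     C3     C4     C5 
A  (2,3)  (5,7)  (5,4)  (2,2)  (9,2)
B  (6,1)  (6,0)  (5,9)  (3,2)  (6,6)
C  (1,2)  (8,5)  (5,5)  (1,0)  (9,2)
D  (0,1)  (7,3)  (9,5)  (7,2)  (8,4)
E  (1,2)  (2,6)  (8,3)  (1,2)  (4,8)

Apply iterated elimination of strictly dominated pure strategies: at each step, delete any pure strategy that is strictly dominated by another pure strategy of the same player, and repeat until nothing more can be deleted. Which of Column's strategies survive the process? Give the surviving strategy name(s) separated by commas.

C2, C3

Column's strategy C1 is strictly dominated by C3 (A: 4>3, B: 9>1, C: 5>2, D: 5>1, E: 3>2) and is removed.
Row's strategy B is strictly dominated by D (C2: 7>6, C3: 9>5, C4: 7>3, C5: 8>6) and is removed.
For Row, D strictly dominates E on the remaining columns (C2: 7>2, C3: 9>8, C4: 7>1, C5: 8>4); eliminate E.
Column C4 is eliminated: C2 beats it against every remaining row (A: 7>2, C: 5>0, D: 3>2).
Column C5 is eliminated: C3 beats it against every remaining row (A: 4>2, C: 5>2, D: 5>4).
Row's strategy A is strictly dominated by D (C2: 7>5, C3: 9>5) and is removed.
Among the remaining strategies, none is strictly dominated by another pure strategy of the same player, so the elimination stops.
Surviving strategies — Row: {C, D}; Column: {C2, C3}.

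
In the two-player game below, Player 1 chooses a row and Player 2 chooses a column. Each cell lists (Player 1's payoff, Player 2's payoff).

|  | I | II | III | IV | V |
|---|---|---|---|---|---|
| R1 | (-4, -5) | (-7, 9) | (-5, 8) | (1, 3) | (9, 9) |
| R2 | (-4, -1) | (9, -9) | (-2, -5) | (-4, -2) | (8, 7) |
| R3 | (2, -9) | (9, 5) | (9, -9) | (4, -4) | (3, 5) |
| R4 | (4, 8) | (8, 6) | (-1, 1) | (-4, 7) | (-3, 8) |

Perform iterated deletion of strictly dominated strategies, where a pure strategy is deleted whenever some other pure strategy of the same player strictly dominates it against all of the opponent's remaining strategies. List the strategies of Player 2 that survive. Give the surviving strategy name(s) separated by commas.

Column III is eliminated: V beats it against every remaining row (R1: 9>8, R2: 7>-5, R3: 5>-9, R4: 8>1).
For Player 2, V strictly dominates IV on the remaining rows (R1: 9>3, R2: 7>-2, R3: 5>-4, R4: 8>7); eliminate IV.
Among the remaining strategies, none is strictly dominated by another pure strategy of the same player, so the elimination stops.
Surviving strategies — Player 1: {R1, R2, R3, R4}; Player 2: {I, II, V}.

I, II, V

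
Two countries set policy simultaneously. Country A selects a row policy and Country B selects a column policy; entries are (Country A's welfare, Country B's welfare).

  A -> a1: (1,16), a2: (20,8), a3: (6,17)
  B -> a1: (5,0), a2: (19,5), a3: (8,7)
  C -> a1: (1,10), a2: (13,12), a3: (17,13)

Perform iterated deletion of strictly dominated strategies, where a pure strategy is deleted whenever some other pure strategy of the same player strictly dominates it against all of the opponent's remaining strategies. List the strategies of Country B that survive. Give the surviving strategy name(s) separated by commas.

a3

Country B's strategy a1 is strictly dominated by a3 (A: 17>16, B: 7>0, C: 13>10) and is removed.
Country B's strategy a2 is strictly dominated by a3 (A: 17>8, B: 7>5, C: 13>12) and is removed.
Row A is eliminated: B beats it against every remaining column (a3: 8>6).
For Country A, C strictly dominates B on the remaining columns (a3: 17>8); eliminate B.
Among the remaining strategies, none is strictly dominated by another pure strategy of the same player, so the elimination stops.
Surviving strategies — Country A: {C}; Country B: {a3}.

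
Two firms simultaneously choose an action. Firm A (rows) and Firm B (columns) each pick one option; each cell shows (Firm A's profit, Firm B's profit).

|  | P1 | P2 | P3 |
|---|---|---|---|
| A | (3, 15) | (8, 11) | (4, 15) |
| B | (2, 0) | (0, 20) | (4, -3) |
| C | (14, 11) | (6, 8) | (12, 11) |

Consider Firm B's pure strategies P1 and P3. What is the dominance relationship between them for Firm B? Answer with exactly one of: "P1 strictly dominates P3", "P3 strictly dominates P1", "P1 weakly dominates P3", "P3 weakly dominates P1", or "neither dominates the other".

P1 weakly dominates P3

Compare P1 to P3 across every action of Firm A: A: 15=15, B: 0>-3, C: 11=11.
P1 is at least as good everywhere and strictly better somewhere (tied only at A, C), so P1 weakly but not strictly dominates P3.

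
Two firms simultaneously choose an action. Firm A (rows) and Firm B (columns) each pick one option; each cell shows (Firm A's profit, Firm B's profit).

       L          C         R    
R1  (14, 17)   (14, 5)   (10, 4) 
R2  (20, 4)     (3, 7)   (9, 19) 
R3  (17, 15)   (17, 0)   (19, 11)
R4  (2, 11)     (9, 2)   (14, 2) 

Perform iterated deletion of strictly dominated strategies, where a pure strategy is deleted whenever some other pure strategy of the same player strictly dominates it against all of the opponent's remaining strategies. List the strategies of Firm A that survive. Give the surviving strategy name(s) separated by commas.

Row R1 is eliminated: R3 beats it against every remaining column (L: 17>14, C: 17>14, R: 19>10).
For Firm A, R3 strictly dominates R4 on the remaining columns (L: 17>2, C: 17>9, R: 19>14); eliminate R4.
Column C is eliminated: R beats it against every remaining row (R2: 19>7, R3: 11>0).
Among the remaining strategies, none is strictly dominated by another pure strategy of the same player, so the elimination stops.
Surviving strategies — Firm A: {R2, R3}; Firm B: {L, R}.

R2, R3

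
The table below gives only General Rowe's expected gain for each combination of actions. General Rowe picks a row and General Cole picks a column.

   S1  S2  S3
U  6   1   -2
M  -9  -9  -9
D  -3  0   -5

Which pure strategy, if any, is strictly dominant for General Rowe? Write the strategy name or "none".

U

U vs M: S1: 6>-9, S2: 1>-9, S3: -2>-9.
U vs D: S1: 6>-3, S2: 1>0, S3: -2>-5.
U strictly beats every other strategy against every opponent action, so it is strictly dominant.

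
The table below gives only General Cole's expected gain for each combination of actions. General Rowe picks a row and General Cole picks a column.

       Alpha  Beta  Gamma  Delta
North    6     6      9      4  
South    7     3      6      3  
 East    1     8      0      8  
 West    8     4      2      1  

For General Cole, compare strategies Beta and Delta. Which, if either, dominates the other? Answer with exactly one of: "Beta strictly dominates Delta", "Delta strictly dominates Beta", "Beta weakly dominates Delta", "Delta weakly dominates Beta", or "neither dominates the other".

Beta's payoffs vs Delta's, by General Rowe's action — North: 6>4, South: 3=3, East: 8=8, West: 4>1.
Beta is at least as good everywhere and strictly better somewhere (tied only at South, East), so Beta weakly but not strictly dominates Delta.

Beta weakly dominates Delta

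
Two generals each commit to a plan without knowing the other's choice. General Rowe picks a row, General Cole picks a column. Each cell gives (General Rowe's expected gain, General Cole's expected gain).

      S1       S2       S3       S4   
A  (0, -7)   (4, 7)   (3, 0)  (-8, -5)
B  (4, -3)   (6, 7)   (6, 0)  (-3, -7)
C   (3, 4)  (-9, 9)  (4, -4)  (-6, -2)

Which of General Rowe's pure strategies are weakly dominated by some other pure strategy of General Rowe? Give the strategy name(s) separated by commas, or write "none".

A is weakly dominated by B (S1: 4>0, S2: 6>4, S3: 6>3, S4: -3>-8).
B: no other strategy beats it everywhere (A at S1 (4>0); C at S1 (4>3)).
B weakly dominates C — S1: 4>3, S2: 6>-9, S3: 6>4, S4: -3>-6.

A, C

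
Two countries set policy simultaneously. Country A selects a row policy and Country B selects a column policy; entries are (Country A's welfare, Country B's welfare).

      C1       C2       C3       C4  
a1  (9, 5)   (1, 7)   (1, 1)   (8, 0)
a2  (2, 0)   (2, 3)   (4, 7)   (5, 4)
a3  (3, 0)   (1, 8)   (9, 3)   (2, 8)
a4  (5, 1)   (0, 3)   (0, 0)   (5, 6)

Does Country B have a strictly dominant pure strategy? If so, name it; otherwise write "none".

none

C1 fails to dominate C2 at a1 (5<7).
C2 fails to dominate C3 at a2 (3<7).
C3 fails to dominate C1 at a1 (1<5).
C4 fails to dominate C1 at a1 (0<5).
No single strategy dominates all the others.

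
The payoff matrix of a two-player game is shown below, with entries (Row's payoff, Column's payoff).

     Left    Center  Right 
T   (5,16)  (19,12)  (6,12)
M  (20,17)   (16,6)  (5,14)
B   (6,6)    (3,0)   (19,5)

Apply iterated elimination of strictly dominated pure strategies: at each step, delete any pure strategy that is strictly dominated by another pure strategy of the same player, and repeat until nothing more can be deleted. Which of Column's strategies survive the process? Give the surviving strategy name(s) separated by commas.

Column's strategy Center is strictly dominated by Left (T: 16>12, M: 17>6, B: 6>0) and is removed.
Row's strategy T is strictly dominated by B (Left: 6>5, Right: 19>6) and is removed.
Column Right is eliminated: Left beats it against every remaining row (M: 17>14, B: 6>5).
For Row, M strictly dominates B on the remaining columns (Left: 20>6); eliminate B.
Among the remaining strategies, none is strictly dominated by another pure strategy of the same player, so the elimination stops.
Surviving strategies — Row: {M}; Column: {Left}.

Left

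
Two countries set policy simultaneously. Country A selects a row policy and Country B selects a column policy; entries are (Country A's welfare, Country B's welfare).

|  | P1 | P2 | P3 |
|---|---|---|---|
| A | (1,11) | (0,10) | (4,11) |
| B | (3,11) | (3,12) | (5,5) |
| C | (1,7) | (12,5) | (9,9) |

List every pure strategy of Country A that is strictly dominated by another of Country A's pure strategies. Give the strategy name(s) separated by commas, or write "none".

A: dominated, since B does at least as well everywhere (P1: 3>1, P2: 3>0, P3: 5>4).
B is not dominated — it holds its own against A at P1 (3>1); C at P1 (3>1).
C: no other strategy beats it everywhere (A at P1 (1=1); B at P2 (12>3)).

A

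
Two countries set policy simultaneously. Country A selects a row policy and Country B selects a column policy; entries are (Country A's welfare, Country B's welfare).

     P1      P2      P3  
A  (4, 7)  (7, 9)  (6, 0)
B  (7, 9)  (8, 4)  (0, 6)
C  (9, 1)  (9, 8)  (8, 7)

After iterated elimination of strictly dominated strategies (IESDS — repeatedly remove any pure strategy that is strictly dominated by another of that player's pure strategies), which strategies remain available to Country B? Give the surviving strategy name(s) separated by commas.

For Country A, C strictly dominates A on the remaining columns (P1: 9>4, P2: 9>7, P3: 8>6); eliminate A.
Country A's strategy B is strictly dominated by C (P1: 9>7, P2: 9>8, P3: 8>0) and is removed.
Column P1 is eliminated: P2 beats it against every remaining row (C: 8>1).
For Country B, P2 strictly dominates P3 on the remaining rows (C: 8>7); eliminate P3.
Among the remaining strategies, none is strictly dominated by another pure strategy of the same player, so the elimination stops.
Surviving strategies — Country A: {C}; Country B: {P2}.

P2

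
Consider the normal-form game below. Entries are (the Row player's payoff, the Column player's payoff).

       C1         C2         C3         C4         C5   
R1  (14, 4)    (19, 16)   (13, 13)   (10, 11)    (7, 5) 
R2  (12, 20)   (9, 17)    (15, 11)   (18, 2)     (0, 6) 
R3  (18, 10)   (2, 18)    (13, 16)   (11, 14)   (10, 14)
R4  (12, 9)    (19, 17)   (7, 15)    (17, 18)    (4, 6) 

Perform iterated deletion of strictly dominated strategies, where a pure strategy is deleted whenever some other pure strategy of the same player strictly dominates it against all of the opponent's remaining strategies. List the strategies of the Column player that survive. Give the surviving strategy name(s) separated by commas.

The Column player's strategy C3 is strictly dominated by C2 (R1: 16>13, R2: 17>11, R3: 18>16, R4: 17>15) and is removed.
For the Column player, C2 strictly dominates C5 on the remaining rows (R1: 16>5, R2: 17>6, R3: 18>14, R4: 17>6); eliminate C5.
Among the remaining strategies, none is strictly dominated by another pure strategy of the same player, so the elimination stops.
Surviving strategies — the Row player: {R1, R2, R3, R4}; the Column player: {C1, C2, C4}.

C1, C2, C4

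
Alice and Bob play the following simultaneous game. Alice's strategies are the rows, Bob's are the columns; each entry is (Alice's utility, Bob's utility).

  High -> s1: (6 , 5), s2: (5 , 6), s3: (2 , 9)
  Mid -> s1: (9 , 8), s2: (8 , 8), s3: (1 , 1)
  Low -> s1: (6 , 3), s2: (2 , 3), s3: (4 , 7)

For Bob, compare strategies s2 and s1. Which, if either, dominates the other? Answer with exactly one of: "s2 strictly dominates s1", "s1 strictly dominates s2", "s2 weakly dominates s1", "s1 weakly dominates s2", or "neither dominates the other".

s2 weakly dominates s1

s2's payoffs vs s1's, by Alice's action — High: 6>5, Mid: 8=8, Low: 3=3.
s2 is at least as good everywhere and strictly better somewhere (tied only at Mid, Low), so s2 weakly but not strictly dominates s1.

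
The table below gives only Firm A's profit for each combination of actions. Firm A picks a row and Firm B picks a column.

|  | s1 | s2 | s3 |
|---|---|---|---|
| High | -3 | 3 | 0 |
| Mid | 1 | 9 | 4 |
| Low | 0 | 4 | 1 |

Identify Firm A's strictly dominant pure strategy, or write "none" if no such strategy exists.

Mid

Mid vs High: s1: 1>-3, s2: 9>3, s3: 4>0.
Mid vs Low: s1: 1>0, s2: 9>4, s3: 4>1.
Mid strictly beats every other strategy against every opponent action, so it is strictly dominant.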